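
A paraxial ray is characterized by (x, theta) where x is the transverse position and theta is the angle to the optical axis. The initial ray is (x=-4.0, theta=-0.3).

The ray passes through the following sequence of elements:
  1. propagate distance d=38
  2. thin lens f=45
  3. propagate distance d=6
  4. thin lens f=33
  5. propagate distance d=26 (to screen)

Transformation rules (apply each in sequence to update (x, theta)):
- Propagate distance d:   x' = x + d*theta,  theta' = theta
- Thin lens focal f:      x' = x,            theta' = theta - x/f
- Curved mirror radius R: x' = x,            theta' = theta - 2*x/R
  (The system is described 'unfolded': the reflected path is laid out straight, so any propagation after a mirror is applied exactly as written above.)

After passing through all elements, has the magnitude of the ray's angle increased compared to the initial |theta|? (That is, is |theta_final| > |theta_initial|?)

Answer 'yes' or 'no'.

Initial: x=-4.0000 theta=-0.3000
After 1 (propagate distance d=38): x=-15.4000 theta=-0.3000
After 2 (thin lens f=45): x=-15.4000 theta=19/450 (≈0.0422)
After 3 (propagate distance d=6): x=-1136/75 (≈-15.1467) theta=19/450 (≈0.0422)
After 4 (thin lens f=33): x=-1136/75 (≈-15.1467) theta=827/1650 (≈0.5012)
After 5 (propagate distance d=26 (to screen)): x=-349/165 (≈-2.1152) theta=827/1650 (≈0.5012)
|theta_initial|=0.3000 |theta_final|=827/1650 (≈0.5012) -> increased

Answer: yes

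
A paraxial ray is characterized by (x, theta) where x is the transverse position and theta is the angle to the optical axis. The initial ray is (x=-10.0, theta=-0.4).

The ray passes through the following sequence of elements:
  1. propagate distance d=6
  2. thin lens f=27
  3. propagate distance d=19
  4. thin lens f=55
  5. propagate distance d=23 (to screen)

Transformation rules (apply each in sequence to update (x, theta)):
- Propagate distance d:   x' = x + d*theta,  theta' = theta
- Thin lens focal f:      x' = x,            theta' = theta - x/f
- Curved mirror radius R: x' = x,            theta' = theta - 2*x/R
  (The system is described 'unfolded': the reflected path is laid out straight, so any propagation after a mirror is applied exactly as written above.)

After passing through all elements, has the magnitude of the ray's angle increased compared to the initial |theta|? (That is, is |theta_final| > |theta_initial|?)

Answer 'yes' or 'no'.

Initial: x=-10.0000 theta=-0.4000
After 1 (propagate distance d=6): x=-12.4000 theta=-0.4000
After 2 (thin lens f=27): x=-12.4000 theta=8/135 (≈0.0593)
After 3 (propagate distance d=19): x=-1522/135 (≈-11.2741) theta=8/135 (≈0.0593)
After 4 (thin lens f=55): x=-1522/135 (≈-11.2741) theta=218/825 (≈0.2642)
After 5 (propagate distance d=23 (to screen)): x=-38584/7425 (≈-5.1965) theta=218/825 (≈0.2642)
|theta_initial|=0.4000 |theta_final|=218/825 (≈0.2642) -> not increased

Answer: no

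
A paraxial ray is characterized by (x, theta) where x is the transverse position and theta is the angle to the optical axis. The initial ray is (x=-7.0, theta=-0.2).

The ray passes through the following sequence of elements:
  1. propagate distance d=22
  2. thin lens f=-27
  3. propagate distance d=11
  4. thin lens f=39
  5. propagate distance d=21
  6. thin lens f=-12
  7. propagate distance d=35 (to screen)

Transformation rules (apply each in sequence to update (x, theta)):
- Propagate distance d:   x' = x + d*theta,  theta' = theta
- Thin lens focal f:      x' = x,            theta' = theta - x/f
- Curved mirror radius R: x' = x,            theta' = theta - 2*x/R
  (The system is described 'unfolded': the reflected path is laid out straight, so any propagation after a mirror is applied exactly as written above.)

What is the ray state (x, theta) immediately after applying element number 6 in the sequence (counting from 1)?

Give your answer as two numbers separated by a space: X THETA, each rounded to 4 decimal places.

Answer: -21.4872 -1.9450

Derivation:
Initial: x=-7.0000 theta=-0.2000
After 1 (propagate distance d=22): x=-11.4000 theta=-0.2000
After 2 (thin lens f=-27): x=-11.4000 theta=-28/45 (≈-0.6222)
After 3 (propagate distance d=11): x=-821/45 (≈-18.2444) theta=-28/45 (≈-0.6222)
After 4 (thin lens f=39): x=-821/45 (≈-18.2444) theta=-271/1755 (≈-0.1544)
After 5 (propagate distance d=21): x=-838/39 (≈-21.4872) theta=-271/1755 (≈-0.1544)
After 6 (thin lens f=-12): x=-838/39 (≈-21.4872) theta=-6827/3510 (≈-1.9450)
Rounded to 4 decimal places: x = -21.4872, theta = -1.9450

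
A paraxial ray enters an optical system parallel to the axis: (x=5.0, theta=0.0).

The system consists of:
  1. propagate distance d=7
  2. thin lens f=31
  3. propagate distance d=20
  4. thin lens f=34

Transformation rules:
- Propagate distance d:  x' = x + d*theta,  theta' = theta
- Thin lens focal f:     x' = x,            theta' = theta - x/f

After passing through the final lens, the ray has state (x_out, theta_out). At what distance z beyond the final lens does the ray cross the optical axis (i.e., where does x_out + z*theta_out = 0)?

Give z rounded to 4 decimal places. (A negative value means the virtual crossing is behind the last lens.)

Initial: x=5.0000 theta=0.0000
After 1 (propagate distance d=7): x=5.0000 theta=0.0000
After 2 (thin lens f=31): x=5.0000 theta=-5/31 (≈-0.1613)
After 3 (propagate distance d=20): x=55/31 (≈1.7742) theta=-5/31 (≈-0.1613)
After 4 (thin lens f=34): x=55/31 (≈1.7742) theta=-225/1054 (≈-0.2135)
z_focus = -x_out/theta_out = -(55/31)/(-225/1054) = 374/45 ≈ 8.3111
Rounded to 4 decimal places: z = 8.3111

Answer: 8.3111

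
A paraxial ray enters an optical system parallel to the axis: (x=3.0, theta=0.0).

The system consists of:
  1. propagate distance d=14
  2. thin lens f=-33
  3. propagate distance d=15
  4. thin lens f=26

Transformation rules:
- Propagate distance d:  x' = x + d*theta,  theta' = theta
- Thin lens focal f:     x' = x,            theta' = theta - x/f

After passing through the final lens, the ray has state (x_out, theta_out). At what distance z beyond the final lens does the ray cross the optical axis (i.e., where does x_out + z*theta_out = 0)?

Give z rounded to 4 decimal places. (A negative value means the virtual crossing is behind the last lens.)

Answer: 56.7273

Derivation:
Initial: x=3.0000 theta=0.0000
After 1 (propagate distance d=14): x=3.0000 theta=0.0000
After 2 (thin lens f=-33): x=3.0000 theta=1/11 (≈0.0909)
After 3 (propagate distance d=15): x=48/11 (≈4.3636) theta=1/11 (≈0.0909)
After 4 (thin lens f=26): x=48/11 (≈4.3636) theta=-1/13 (≈-0.0769)
z_focus = -x_out/theta_out = -(48/11)/(-1/13) = 624/11 ≈ 56.7273
Rounded to 4 decimal places: z = 56.7273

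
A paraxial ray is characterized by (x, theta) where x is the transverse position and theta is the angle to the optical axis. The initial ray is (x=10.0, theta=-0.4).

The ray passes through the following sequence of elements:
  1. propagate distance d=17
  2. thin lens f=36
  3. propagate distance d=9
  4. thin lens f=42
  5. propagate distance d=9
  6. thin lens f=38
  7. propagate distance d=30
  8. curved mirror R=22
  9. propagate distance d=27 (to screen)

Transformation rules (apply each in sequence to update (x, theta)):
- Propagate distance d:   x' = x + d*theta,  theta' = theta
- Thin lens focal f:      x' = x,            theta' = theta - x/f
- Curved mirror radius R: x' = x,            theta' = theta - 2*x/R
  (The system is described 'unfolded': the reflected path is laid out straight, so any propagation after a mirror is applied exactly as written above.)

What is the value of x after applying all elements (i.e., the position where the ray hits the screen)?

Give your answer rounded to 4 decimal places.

Answer: 13.0903

Derivation:
Initial: x=10.0000 theta=-0.4000
After 1 (propagate distance d=17): x=3.2000 theta=-0.4000
After 2 (thin lens f=36): x=3.2000 theta=-22/45 (≈-0.4889)
After 3 (propagate distance d=9): x=-1.2000 theta=-22/45 (≈-0.4889)
After 4 (thin lens f=42): x=-1.2000 theta=-29/63 (≈-0.4603)
After 5 (propagate distance d=9): x=-187/35 (≈-5.3429) theta=-29/63 (≈-0.4603)
After 6 (thin lens f=38): x=-187/35 (≈-5.3429) theta=-3827/11970 (≈-0.3197)
After 7 (propagate distance d=30): x=-29794/1995 (≈-14.9343) theta=-3827/11970 (≈-0.3197)
After 8 (curved mirror R=22): x=-29794/1995 (≈-14.9343) theta=7193/6930 (≈1.0380)
After 9 (propagate distance d=27 (to screen)): x=114907/8778 (≈13.0903) theta=7193/6930 (≈1.0380)
Rounded to 4 decimal places: x = 13.0903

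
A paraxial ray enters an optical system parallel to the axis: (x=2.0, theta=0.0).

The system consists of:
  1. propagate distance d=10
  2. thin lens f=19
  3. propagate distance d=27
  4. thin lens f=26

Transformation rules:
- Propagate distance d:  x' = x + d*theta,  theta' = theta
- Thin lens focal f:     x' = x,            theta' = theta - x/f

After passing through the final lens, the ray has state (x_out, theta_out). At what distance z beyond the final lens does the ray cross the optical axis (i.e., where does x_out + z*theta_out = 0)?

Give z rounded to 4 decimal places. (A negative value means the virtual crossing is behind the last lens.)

Initial: x=2.0000 theta=0.0000
After 1 (propagate distance d=10): x=2.0000 theta=0.0000
After 2 (thin lens f=19): x=2.0000 theta=-2/19 (≈-0.1053)
After 3 (propagate distance d=27): x=-16/19 (≈-0.8421) theta=-2/19 (≈-0.1053)
After 4 (thin lens f=26): x=-16/19 (≈-0.8421) theta=-18/247 (≈-0.0729)
z_focus = -x_out/theta_out = -(-16/19)/(-18/247) = -104/9 ≈ -11.5556
Rounded to 4 decimal places: z = -11.5556

Answer: -11.5556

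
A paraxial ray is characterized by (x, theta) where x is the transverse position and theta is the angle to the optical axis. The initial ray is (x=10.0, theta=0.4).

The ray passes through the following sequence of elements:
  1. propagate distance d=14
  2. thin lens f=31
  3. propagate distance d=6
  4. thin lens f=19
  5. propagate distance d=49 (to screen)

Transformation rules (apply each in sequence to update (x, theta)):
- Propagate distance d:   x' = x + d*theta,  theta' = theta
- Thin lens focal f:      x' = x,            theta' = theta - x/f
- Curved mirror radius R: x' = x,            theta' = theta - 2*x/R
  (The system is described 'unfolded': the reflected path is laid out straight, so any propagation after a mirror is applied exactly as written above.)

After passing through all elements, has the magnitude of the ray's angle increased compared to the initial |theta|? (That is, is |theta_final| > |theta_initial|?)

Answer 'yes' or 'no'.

Answer: yes

Derivation:
Initial: x=10.0000 theta=0.4000
After 1 (propagate distance d=14): x=15.6000 theta=0.4000
After 2 (thin lens f=31): x=15.6000 theta=-16/155 (≈-0.1032)
After 3 (propagate distance d=6): x=2322/155 (≈14.9806) theta=-16/155 (≈-0.1032)
After 4 (thin lens f=19): x=2322/155 (≈14.9806) theta=-2626/2945 (≈-0.8917)
After 5 (propagate distance d=49 (to screen)): x=-84556/2945 (≈-28.7117) theta=-2626/2945 (≈-0.8917)
|theta_initial|=0.4000 |theta_final|=2626/2945 (≈0.8917) -> increased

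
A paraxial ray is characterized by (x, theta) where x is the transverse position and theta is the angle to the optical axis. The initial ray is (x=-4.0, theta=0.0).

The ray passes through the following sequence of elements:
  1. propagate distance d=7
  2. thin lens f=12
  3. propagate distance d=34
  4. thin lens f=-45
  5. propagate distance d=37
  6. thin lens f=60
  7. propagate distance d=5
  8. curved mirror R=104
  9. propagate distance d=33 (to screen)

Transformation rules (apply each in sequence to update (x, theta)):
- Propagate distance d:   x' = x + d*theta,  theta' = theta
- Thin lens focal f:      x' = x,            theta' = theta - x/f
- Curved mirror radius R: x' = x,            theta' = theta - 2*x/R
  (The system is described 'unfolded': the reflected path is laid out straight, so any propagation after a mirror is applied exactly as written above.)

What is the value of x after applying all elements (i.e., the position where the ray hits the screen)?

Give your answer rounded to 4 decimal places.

Initial: x=-4.0000 theta=0.0000
After 1 (propagate distance d=7): x=-4.0000 theta=0.0000
After 2 (thin lens f=12): x=-4.0000 theta=1/3 (≈0.3333)
After 3 (propagate distance d=34): x=22/3 (≈7.3333) theta=1/3 (≈0.3333)
After 4 (thin lens f=-45): x=22/3 (≈7.3333) theta=67/135 (≈0.4963)
After 5 (propagate distance d=37): x=3469/135 (≈25.6963) theta=67/135 (≈0.4963)
After 6 (thin lens f=60): x=3469/135 (≈25.6963) theta=551/8100 (≈0.0680)
After 7 (propagate distance d=5): x=42179/1620 (≈26.0364) theta=551/8100 (≈0.0680)
After 8 (curved mirror R=104): x=42179/1620 (≈26.0364) theta=-182243/421200 (≈-0.4327)
After 9 (propagate distance d=33 (to screen)): x=4952521/421200 (≈11.7581) theta=-182243/421200 (≈-0.4327)
Rounded to 4 decimal places: x = 11.7581

Answer: 11.7581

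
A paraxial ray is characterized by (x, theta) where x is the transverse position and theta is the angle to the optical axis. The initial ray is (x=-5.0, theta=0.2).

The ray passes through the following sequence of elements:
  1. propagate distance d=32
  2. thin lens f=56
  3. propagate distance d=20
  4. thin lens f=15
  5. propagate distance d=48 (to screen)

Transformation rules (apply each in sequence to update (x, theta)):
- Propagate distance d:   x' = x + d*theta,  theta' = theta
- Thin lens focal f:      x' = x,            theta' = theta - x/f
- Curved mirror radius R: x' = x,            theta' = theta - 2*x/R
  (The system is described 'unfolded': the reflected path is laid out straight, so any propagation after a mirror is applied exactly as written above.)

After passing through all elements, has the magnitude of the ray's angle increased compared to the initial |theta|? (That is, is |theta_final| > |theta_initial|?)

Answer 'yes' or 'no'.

Initial: x=-5.0000 theta=0.2000
After 1 (propagate distance d=32): x=1.4000 theta=0.2000
After 2 (thin lens f=56): x=1.4000 theta=0.1750
After 3 (propagate distance d=20): x=4.9000 theta=0.1750
After 4 (thin lens f=15): x=4.9000 theta=-91/600 (≈-0.1517)
After 5 (propagate distance d=48 (to screen)): x=-2.3800 theta=-91/600 (≈-0.1517)
|theta_initial|=0.2000 |theta_final|=91/600 (≈0.1517) -> not increased

Answer: no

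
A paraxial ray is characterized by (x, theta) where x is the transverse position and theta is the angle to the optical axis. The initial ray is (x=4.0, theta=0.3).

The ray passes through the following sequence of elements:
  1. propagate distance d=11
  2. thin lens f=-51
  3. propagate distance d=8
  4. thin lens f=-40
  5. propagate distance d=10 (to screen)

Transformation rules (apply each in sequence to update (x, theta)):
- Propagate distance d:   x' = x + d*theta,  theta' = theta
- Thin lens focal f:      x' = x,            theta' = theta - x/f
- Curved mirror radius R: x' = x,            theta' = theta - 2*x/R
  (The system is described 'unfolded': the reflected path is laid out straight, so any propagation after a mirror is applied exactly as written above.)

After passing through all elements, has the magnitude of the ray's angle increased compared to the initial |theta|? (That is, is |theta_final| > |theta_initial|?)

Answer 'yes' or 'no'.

Answer: yes

Derivation:
Initial: x=4.0000 theta=0.3000
After 1 (propagate distance d=11): x=7.3000 theta=0.3000
After 2 (thin lens f=-51): x=7.3000 theta=113/255 (≈0.4431)
After 3 (propagate distance d=8): x=5531/510 (≈10.8451) theta=113/255 (≈0.4431)
After 4 (thin lens f=-40): x=5531/510 (≈10.8451) theta=4857/6800 (≈0.7143)
After 5 (propagate distance d=10 (to screen)): x=7339/408 (≈17.9877) theta=4857/6800 (≈0.7143)
|theta_initial|=0.3000 |theta_final|=4857/6800 (≈0.7143) -> increased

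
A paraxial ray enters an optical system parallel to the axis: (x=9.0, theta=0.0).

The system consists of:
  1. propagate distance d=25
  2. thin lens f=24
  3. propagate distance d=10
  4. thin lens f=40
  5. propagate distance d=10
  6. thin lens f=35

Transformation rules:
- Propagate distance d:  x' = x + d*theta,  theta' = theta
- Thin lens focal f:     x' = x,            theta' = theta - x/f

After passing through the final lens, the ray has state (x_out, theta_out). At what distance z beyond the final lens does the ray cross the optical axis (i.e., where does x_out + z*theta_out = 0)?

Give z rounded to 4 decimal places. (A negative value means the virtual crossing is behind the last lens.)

Answer: 0.3665

Derivation:
Initial: x=9.0000 theta=0.0000
After 1 (propagate distance d=25): x=9.0000 theta=0.0000
After 2 (thin lens f=24): x=9.0000 theta=-0.3750
After 3 (propagate distance d=10): x=5.2500 theta=-0.3750
After 4 (thin lens f=40): x=5.2500 theta=-81/160 (≈-0.5063)
After 5 (propagate distance d=10): x=0.1875 theta=-81/160 (≈-0.5063)
After 6 (thin lens f=35): x=0.1875 theta=-573/1120 (≈-0.5116)
z_focus = -x_out/theta_out = -(0.1875)/(-573/1120) = 70/191 ≈ 0.3665
Rounded to 4 decimal places: z = 0.3665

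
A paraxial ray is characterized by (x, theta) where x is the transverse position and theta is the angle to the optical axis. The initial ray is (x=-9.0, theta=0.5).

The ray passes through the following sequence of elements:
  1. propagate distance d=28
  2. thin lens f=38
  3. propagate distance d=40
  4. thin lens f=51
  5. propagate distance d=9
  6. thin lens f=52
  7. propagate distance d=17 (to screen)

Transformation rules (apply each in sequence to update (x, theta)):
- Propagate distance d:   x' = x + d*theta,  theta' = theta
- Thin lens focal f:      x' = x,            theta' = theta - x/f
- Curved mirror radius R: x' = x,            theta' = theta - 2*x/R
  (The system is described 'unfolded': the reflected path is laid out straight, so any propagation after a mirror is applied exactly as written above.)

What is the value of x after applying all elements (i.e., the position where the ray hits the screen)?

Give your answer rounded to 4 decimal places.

Answer: 12.8561

Derivation:
Initial: x=-9.0000 theta=0.5000
After 1 (propagate distance d=28): x=5.0000 theta=0.5000
After 2 (thin lens f=38): x=5.0000 theta=7/19 (≈0.3684)
After 3 (propagate distance d=40): x=375/19 (≈19.7368) theta=7/19 (≈0.3684)
After 4 (thin lens f=51): x=375/19 (≈19.7368) theta=-6/323 (≈-0.0186)
After 5 (propagate distance d=9): x=6321/323 (≈19.5697) theta=-6/323 (≈-0.0186)
After 6 (thin lens f=52): x=6321/323 (≈19.5697) theta=-6633/16796 (≈-0.3949)
After 7 (propagate distance d=17 (to screen)): x=215931/16796 (≈12.8561) theta=-6633/16796 (≈-0.3949)
Rounded to 4 decimal places: x = 12.8561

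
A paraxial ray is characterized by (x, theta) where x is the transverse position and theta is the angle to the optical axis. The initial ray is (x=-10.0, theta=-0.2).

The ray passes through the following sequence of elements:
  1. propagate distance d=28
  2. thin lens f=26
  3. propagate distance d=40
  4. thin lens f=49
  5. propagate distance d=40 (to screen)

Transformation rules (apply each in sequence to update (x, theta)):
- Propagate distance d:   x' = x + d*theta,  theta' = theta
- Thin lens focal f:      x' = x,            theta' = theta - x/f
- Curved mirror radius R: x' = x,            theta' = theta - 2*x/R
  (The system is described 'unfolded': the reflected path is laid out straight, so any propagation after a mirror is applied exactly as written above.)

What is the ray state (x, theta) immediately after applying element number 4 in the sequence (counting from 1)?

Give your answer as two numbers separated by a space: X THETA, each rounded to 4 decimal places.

Answer: 0.4000 0.3918

Derivation:
Initial: x=-10.0000 theta=-0.2000
After 1 (propagate distance d=28): x=-15.6000 theta=-0.2000
After 2 (thin lens f=26): x=-15.6000 theta=0.4000
After 3 (propagate distance d=40): x=0.4000 theta=0.4000
After 4 (thin lens f=49): x=0.4000 theta=96/245 (≈0.3918)
Rounded to 4 decimal places: x = 0.4000, theta = 0.3918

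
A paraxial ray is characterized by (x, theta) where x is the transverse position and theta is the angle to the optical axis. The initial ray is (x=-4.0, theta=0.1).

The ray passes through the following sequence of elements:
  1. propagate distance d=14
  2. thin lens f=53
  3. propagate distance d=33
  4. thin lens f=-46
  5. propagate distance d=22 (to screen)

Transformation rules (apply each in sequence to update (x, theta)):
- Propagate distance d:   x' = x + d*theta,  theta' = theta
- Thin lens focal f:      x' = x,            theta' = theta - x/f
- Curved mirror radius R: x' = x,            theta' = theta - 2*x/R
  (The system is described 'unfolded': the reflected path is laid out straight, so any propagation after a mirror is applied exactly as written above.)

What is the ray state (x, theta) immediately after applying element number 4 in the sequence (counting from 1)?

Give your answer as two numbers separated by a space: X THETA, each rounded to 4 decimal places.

Initial: x=-4.0000 theta=0.1000
After 1 (propagate distance d=14): x=-2.6000 theta=0.1000
After 2 (thin lens f=53): x=-2.6000 theta=79/530 (≈0.1491)
After 3 (propagate distance d=33): x=1229/530 (≈2.3189) theta=79/530 (≈0.1491)
After 4 (thin lens f=-46): x=1229/530 (≈2.3189) theta=4863/24380 (≈0.1995)
Rounded to 4 decimal places: x = 2.3189, theta = 0.1995

Answer: 2.3189 0.1995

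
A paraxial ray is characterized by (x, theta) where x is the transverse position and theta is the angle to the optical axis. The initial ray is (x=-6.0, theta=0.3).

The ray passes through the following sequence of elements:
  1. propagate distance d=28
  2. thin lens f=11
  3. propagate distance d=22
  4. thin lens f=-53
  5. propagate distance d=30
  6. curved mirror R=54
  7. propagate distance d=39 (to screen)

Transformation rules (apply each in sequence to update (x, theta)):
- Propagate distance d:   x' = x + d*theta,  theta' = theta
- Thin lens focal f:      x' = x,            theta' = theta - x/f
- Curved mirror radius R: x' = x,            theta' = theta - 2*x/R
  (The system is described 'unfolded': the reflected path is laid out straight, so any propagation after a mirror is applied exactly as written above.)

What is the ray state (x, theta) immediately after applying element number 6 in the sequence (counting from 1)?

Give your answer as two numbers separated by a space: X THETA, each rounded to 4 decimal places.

Answer: 9.0319 -0.1735

Derivation:
Initial: x=-6.0000 theta=0.3000
After 1 (propagate distance d=28): x=2.4000 theta=0.3000
After 2 (thin lens f=11): x=2.4000 theta=9/110 (≈0.0818)
After 3 (propagate distance d=22): x=4.2000 theta=9/110 (≈0.0818)
After 4 (thin lens f=-53): x=4.2000 theta=939/5830 (≈0.1611)
After 5 (propagate distance d=30): x=26328/2915 (≈9.0319) theta=939/5830 (≈0.1611)
After 6 (curved mirror R=54): x=26328/2915 (≈9.0319) theta=-9101/52470 (≈-0.1735)
Rounded to 4 decimal places: x = 9.0319, theta = -0.1735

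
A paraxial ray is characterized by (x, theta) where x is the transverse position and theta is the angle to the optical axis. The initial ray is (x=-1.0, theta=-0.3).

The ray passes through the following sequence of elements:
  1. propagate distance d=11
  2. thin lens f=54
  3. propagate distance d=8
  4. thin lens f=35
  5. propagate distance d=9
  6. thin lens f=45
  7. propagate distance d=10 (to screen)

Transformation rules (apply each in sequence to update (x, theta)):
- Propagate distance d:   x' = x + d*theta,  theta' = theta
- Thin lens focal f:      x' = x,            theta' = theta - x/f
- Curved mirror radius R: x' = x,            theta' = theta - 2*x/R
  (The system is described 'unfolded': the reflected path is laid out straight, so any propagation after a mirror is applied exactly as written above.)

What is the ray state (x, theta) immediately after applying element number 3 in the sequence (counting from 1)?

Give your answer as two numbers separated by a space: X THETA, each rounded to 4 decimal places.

Answer: -6.0630 -0.2204

Derivation:
Initial: x=-1.0000 theta=-0.3000
After 1 (propagate distance d=11): x=-4.3000 theta=-0.3000
After 2 (thin lens f=54): x=-4.3000 theta=-119/540 (≈-0.2204)
After 3 (propagate distance d=8): x=-1637/270 (≈-6.0630) theta=-119/540 (≈-0.2204)
Rounded to 4 decimal places: x = -6.0630, theta = -0.2204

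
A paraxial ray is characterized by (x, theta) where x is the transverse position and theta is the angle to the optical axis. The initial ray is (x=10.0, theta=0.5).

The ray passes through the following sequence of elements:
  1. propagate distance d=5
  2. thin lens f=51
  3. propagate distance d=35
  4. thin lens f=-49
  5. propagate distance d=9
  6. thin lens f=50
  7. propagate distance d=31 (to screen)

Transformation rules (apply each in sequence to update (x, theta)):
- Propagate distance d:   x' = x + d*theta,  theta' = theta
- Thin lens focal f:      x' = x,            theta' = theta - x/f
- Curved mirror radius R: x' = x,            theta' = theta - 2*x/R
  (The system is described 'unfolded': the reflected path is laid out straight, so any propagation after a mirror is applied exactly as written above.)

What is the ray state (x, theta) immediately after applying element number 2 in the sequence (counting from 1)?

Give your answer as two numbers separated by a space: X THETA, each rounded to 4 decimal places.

Initial: x=10.0000 theta=0.5000
After 1 (propagate distance d=5): x=12.5000 theta=0.5000
After 2 (thin lens f=51): x=12.5000 theta=13/51 (≈0.2549)
Rounded to 4 decimal places: x = 12.5000, theta = 0.2549

Answer: 12.5000 0.2549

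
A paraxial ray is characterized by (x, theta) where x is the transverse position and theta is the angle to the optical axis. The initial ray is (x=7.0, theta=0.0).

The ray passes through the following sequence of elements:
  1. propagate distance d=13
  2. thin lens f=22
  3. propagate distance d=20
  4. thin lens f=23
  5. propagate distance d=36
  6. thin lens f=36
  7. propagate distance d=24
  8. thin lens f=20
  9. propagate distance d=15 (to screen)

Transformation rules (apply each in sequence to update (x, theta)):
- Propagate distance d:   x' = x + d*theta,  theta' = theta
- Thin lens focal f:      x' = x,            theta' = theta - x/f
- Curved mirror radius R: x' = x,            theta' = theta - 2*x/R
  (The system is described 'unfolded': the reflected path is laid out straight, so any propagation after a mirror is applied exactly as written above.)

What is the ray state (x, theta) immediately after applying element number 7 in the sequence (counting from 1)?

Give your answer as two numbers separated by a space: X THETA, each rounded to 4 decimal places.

Initial: x=7.0000 theta=0.0000
After 1 (propagate distance d=13): x=7.0000 theta=0.0000
After 2 (thin lens f=22): x=7.0000 theta=-7/22 (≈-0.3182)
After 3 (propagate distance d=20): x=7/11 (≈0.6364) theta=-7/22 (≈-0.3182)
After 4 (thin lens f=23): x=7/11 (≈0.6364) theta=-175/506 (≈-0.3458)
After 5 (propagate distance d=36): x=-2989/253 (≈-11.8142) theta=-175/506 (≈-0.3458)
After 6 (thin lens f=36): x=-2989/253 (≈-11.8142) theta=-7/396 (≈-0.0177)
After 7 (propagate distance d=24): x=-9289/759 (≈-12.2385) theta=-7/396 (≈-0.0177)
Rounded to 4 decimal places: x = -12.2385, theta = -0.0177

Answer: -12.2385 -0.0177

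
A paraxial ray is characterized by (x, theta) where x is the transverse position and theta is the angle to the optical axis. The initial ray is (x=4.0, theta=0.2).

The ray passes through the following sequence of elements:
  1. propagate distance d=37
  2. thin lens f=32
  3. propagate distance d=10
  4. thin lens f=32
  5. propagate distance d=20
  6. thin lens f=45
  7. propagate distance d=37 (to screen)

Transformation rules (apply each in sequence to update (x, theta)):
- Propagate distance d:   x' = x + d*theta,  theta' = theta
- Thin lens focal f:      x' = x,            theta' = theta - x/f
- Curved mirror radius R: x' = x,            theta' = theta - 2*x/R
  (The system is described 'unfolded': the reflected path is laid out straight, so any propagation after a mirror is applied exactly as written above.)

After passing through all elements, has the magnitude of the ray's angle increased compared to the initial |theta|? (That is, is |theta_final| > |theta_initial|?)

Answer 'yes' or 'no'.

Initial: x=4.0000 theta=0.2000
After 1 (propagate distance d=37): x=11.4000 theta=0.2000
After 2 (thin lens f=32): x=11.4000 theta=-5/32 (≈-0.1563)
After 3 (propagate distance d=10): x=9.8375 theta=-5/32 (≈-0.1563)
After 4 (thin lens f=32): x=9.8375 theta=-1187/2560 (≈-0.4637)
After 5 (propagate distance d=20): x=361/640 (≈0.5641) theta=-1187/2560 (≈-0.4637)
After 6 (thin lens f=45): x=361/640 (≈0.5641) theta=-54859/115200 (≈-0.4762)
After 7 (propagate distance d=37 (to screen)): x=-1964803/115200 (≈-17.0556) theta=-54859/115200 (≈-0.4762)
|theta_initial|=0.2000 |theta_final|=54859/115200 (≈0.4762) -> increased

Answer: yes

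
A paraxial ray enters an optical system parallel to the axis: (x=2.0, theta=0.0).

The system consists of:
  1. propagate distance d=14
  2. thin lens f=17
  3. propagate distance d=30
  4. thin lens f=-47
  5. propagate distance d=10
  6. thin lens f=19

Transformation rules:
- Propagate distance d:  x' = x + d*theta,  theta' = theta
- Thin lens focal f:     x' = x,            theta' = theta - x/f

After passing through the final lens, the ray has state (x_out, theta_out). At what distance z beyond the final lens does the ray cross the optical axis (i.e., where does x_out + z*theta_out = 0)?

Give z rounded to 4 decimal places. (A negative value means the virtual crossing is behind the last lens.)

Answer: 324.0704

Derivation:
Initial: x=2.0000 theta=0.0000
After 1 (propagate distance d=14): x=2.0000 theta=0.0000
After 2 (thin lens f=17): x=2.0000 theta=-2/17 (≈-0.1176)
After 3 (propagate distance d=30): x=-26/17 (≈-1.5294) theta=-2/17 (≈-0.1176)
After 4 (thin lens f=-47): x=-26/17 (≈-1.5294) theta=-120/799 (≈-0.1502)
After 5 (propagate distance d=10): x=-2422/799 (≈-3.0313) theta=-120/799 (≈-0.1502)
After 6 (thin lens f=19): x=-2422/799 (≈-3.0313) theta=142/15181 (≈0.0094)
z_focus = -x_out/theta_out = -(-2422/799)/(142/15181) = 23009/71 ≈ 324.0704
Rounded to 4 decimal places: z = 324.0704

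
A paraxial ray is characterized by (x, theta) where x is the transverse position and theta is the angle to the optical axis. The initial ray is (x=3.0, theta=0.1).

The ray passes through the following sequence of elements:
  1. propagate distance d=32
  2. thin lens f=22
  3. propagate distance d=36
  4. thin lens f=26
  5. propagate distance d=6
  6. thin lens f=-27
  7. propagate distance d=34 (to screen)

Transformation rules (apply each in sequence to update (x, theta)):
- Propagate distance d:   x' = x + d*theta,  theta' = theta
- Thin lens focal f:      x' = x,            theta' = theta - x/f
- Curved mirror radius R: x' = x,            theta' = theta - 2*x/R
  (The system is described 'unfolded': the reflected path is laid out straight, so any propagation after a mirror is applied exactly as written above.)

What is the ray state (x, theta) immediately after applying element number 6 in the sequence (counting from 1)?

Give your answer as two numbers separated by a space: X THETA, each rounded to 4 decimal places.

Answer: -1.3566 -0.2188

Derivation:
Initial: x=3.0000 theta=0.1000
After 1 (propagate distance d=32): x=6.2000 theta=0.1000
After 2 (thin lens f=22): x=6.2000 theta=-2/11 (≈-0.1818)
After 3 (propagate distance d=36): x=-19/55 (≈-0.3455) theta=-2/11 (≈-0.1818)
After 4 (thin lens f=26): x=-19/55 (≈-0.3455) theta=-241/1430 (≈-0.1685)
After 5 (propagate distance d=6): x=-194/143 (≈-1.3566) theta=-241/1430 (≈-0.1685)
After 6 (thin lens f=-27): x=-194/143 (≈-1.3566) theta=-8447/38610 (≈-0.2188)
Rounded to 4 decimal places: x = -1.3566, theta = -0.2188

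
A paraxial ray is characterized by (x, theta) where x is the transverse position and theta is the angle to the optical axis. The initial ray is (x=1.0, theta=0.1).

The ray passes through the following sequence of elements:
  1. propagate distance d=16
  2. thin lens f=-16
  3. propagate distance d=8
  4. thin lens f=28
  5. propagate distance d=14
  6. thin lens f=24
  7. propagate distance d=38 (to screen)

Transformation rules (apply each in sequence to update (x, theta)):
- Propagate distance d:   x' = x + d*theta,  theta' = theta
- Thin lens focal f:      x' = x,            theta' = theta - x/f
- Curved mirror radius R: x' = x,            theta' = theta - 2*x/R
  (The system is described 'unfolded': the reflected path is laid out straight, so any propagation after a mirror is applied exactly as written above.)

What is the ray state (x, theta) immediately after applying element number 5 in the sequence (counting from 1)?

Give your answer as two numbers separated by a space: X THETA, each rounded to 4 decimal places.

Answer: 6.0250 0.0946

Derivation:
Initial: x=1.0000 theta=0.1000
After 1 (propagate distance d=16): x=2.6000 theta=0.1000
After 2 (thin lens f=-16): x=2.6000 theta=0.2625
After 3 (propagate distance d=8): x=4.7000 theta=0.2625
After 4 (thin lens f=28): x=4.7000 theta=53/560 (≈0.0946)
After 5 (propagate distance d=14): x=6.0250 theta=53/560 (≈0.0946)
Rounded to 4 decimal places: x = 6.0250, theta = 0.0946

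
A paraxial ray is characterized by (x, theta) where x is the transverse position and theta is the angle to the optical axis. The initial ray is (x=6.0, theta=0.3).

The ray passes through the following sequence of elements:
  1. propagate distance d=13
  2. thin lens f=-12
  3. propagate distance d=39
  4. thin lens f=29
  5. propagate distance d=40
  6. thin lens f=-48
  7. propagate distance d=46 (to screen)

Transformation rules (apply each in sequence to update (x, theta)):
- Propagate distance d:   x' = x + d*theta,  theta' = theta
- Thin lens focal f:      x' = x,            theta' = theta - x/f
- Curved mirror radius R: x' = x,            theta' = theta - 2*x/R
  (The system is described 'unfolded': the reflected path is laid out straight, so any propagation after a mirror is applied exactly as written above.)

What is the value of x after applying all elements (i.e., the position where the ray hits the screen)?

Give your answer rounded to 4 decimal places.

Initial: x=6.0000 theta=0.3000
After 1 (propagate distance d=13): x=9.9000 theta=0.3000
After 2 (thin lens f=-12): x=9.9000 theta=1.1250
After 3 (propagate distance d=39): x=53.7750 theta=1.1250
After 4 (thin lens f=29): x=53.7750 theta=-423/580 (≈-0.7293)
After 5 (propagate distance d=40): x=28539/1160 (≈24.6026) theta=-423/580 (≈-0.7293)
After 6 (thin lens f=-48): x=28539/1160 (≈24.6026) theta=-4023/18560 (≈-0.2168)
After 7 (propagate distance d=46 (to screen)): x=135783/9280 (≈14.6318) theta=-4023/18560 (≈-0.2168)
Rounded to 4 decimal places: x = 14.6318

Answer: 14.6318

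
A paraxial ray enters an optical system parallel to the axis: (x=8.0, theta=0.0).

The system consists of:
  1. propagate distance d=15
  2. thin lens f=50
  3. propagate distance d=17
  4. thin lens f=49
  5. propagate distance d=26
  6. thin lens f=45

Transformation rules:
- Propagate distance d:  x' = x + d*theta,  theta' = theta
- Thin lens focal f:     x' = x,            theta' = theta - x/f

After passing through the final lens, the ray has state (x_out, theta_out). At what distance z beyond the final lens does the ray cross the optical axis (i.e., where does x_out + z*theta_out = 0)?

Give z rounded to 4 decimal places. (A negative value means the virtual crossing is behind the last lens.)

Initial: x=8.0000 theta=0.0000
After 1 (propagate distance d=15): x=8.0000 theta=0.0000
After 2 (thin lens f=50): x=8.0000 theta=-0.1600
After 3 (propagate distance d=17): x=5.2800 theta=-0.1600
After 4 (thin lens f=49): x=5.2800 theta=-328/1225 (≈-0.2678)
After 5 (propagate distance d=26): x=-412/245 (≈-1.6816) theta=-328/1225 (≈-0.2678)
After 6 (thin lens f=45): x=-412/245 (≈-1.6816) theta=-508/2205 (≈-0.2304)
z_focus = -x_out/theta_out = -(-412/245)/(-508/2205) = -927/127 ≈ -7.2992
Rounded to 4 decimal places: z = -7.2992

Answer: -7.2992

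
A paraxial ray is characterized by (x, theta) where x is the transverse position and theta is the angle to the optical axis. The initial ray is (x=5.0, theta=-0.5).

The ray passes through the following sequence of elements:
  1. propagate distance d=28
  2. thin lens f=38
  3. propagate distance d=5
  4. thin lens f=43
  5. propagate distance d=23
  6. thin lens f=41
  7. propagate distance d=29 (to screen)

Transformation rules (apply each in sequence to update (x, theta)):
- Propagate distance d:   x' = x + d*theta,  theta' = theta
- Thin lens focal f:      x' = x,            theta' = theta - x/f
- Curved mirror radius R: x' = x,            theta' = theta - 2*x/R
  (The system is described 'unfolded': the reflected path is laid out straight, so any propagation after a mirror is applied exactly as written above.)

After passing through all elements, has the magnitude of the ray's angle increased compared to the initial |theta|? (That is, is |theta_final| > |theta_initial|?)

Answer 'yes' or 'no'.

Initial: x=5.0000 theta=-0.5000
After 1 (propagate distance d=28): x=-9.0000 theta=-0.5000
After 2 (thin lens f=38): x=-9.0000 theta=-5/19 (≈-0.2632)
After 3 (propagate distance d=5): x=-196/19 (≈-10.3158) theta=-5/19 (≈-0.2632)
After 4 (thin lens f=43): x=-196/19 (≈-10.3158) theta=-1/43 (≈-0.0233)
After 5 (propagate distance d=23): x=-8865/817 (≈-10.8507) theta=-1/43 (≈-0.0233)
After 6 (thin lens f=41): x=-8865/817 (≈-10.8507) theta=8086/33497 (≈0.2414)
After 7 (propagate distance d=29 (to screen)): x=-128971/33497 (≈-3.8502) theta=8086/33497 (≈0.2414)
|theta_initial|=0.5000 |theta_final|=8086/33497 (≈0.2414) -> not increased

Answer: no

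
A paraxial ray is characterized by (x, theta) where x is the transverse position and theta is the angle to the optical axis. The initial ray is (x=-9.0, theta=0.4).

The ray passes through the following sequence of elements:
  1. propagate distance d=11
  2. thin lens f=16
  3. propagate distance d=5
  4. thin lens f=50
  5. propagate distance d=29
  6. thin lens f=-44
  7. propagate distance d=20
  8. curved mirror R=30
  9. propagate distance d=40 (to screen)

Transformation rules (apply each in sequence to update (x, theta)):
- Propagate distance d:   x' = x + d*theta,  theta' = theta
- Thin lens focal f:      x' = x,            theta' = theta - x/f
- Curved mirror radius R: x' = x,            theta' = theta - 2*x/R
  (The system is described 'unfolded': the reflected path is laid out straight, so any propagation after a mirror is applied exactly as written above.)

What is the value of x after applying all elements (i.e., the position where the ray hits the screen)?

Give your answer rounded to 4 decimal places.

Initial: x=-9.0000 theta=0.4000
After 1 (propagate distance d=11): x=-4.6000 theta=0.4000
After 2 (thin lens f=16): x=-4.6000 theta=0.6875
After 3 (propagate distance d=5): x=-1.1625 theta=0.6875
After 4 (thin lens f=50): x=-1.1625 theta=2843/4000 (≈0.7108)
After 5 (propagate distance d=29): x=77797/4000 (≈19.4493) theta=2843/4000 (≈0.7108)
After 6 (thin lens f=-44): x=77797/4000 (≈19.4493) theta=202889/176000 (≈1.1528)
After 7 (propagate distance d=20): x=467553/11000 (≈42.5048) theta=202889/176000 (≈1.1528)
After 8 (curved mirror R=30): x=467553/11000 (≈42.5048) theta=-1479171/880000 (≈-1.6809)
After 9 (propagate distance d=40 (to screen)): x=-108813/4400 (≈-24.7302) theta=-1479171/880000 (≈-1.6809)
Rounded to 4 decimal places: x = -24.7302

Answer: -24.7302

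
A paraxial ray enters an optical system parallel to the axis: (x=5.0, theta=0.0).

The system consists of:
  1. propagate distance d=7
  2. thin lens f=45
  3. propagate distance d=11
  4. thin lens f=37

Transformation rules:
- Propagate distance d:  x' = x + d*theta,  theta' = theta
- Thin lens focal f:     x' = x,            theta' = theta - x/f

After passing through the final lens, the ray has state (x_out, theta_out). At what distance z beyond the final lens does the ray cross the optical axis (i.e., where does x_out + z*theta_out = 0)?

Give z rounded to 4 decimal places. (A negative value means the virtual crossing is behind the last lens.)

Initial: x=5.0000 theta=0.0000
After 1 (propagate distance d=7): x=5.0000 theta=0.0000
After 2 (thin lens f=45): x=5.0000 theta=-1/9 (≈-0.1111)
After 3 (propagate distance d=11): x=34/9 (≈3.7778) theta=-1/9 (≈-0.1111)
After 4 (thin lens f=37): x=34/9 (≈3.7778) theta=-71/333 (≈-0.2132)
z_focus = -x_out/theta_out = -(34/9)/(-71/333) = 1258/71 ≈ 17.7183
Rounded to 4 decimal places: z = 17.7183

Answer: 17.7183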